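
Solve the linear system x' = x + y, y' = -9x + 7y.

x(t) = -c_1e^(4t) - c_2te^(4t) + c_2e^(4t), y(t) = -3c_1e^(4t) - 3c_2te^(4t) + 2c_2e^(4t)

Coefficient matrix A = [[1, 1], [-9, 7]].
Characteristic polynomial det(A - λI) = λ^2 - 8λ + 16 = 0.
Single eigenvalue λ = 4 with algebraic multiplicity 2.
Eigenvector v = (-1,-3); generalized eigenvector w with (A-λI)w=v is (1,2).
General solution: e^(4t)[c_1·v + c_2·(t·v + w)].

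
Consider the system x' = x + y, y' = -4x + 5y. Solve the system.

x(t) = K_1e^(3t) + K_2te^(3t) + K_2e^(3t), y(t) = 2K_1e^(3t) + 2K_2te^(3t) + 3K_2e^(3t)

Coefficient matrix A = [[1, 1], [-4, 5]].
Characteristic polynomial det(A - λI) = λ^2 - 6λ + 9 = 0.
Single eigenvalue λ = 3 with algebraic multiplicity 2.
Eigenvector v = (1,2); generalized eigenvector w with (A-λI)w=v is (1,3).
General solution: e^(3t)[K_1·v + K_2·(t·v + w)].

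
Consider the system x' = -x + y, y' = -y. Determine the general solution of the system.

Coefficient matrix A = [[-1, 1], [0, -1]].
Characteristic polynomial det(A - λI) = λ^2 + 2λ + 1 = 0.
Single eigenvalue λ = -1 with algebraic multiplicity 2.
Eigenvector v = (-1,0); generalized eigenvector w with (A-λI)w=v is (-3,-1).
General solution: e^(-t)[K_1·v + K_2·(t·v + w)].

x(t) = -K_1e^(-t) - K_2te^(-t) - 3K_2e^(-t), y(t) = -K_2e^(-t)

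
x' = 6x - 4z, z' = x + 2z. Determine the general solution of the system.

Coefficient matrix A = [[6, -4], [1, 2]].
Characteristic polynomial det(A - λI) = λ^2 - 8λ + 16 = 0.
Single eigenvalue λ = 4 with algebraic multiplicity 2.
Eigenvector v = (2,1); generalized eigenvector w with (A-λI)w=v is (3,1).
General solution: e^(4t)[c_1·v + c_2·(t·v + w)].

x(t) = 2c_1e^(4t) + 2c_2te^(4t) + 3c_2e^(4t), z(t) = c_1e^(4t) + c_2te^(4t) + c_2e^(4t)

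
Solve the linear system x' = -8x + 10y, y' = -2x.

x(t) = 2C_1e^(-4t)sin(2t) - C_1e^(-4t)cos(2t) - C_2e^(-4t)sin(2t) - 2C_2e^(-4t)cos(2t), y(t) = C_1e^(-4t)sin(2t) - C_2e^(-4t)cos(2t)

Coefficient matrix A = [[-8, 10], [-2, 0]].
Characteristic polynomial det(A - λI) = λ^2 + 8λ + 20 = 0.
Eigenvalues λ = -4 ± 2i (complex conjugate pair).
For λ=-4+2i: an eigenvector is (-1,0) - i(2,1) = (-1 - 2i, 0 - i).
A real fundamental pair from Re and Im of e^((-4+2i)t)v: X_1 = e^(-4t)(cos(2t)·(-1,0) + sin(2t)·(2,1)), X_2 = e^(-4t)(sin(2t)·(-1,0) - cos(2t)·(2,1)).
General solution: C_1X_1 + C_2X_2.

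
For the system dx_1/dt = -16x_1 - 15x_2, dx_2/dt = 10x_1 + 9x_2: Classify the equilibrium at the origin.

stable node

A = [[-16,-15],[10,9]]; det(A-λI) = λ^2 + 7λ + 6.
λ = -6, -1: both negative.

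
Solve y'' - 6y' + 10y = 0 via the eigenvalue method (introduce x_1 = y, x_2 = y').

y(t) = c_1e^(3t)cos(t) + c_2e^(3t)sin(t)

Let x_1 = y, x_2 = y'. Then x_1' = x_2 and x_2' = -10x_1 + 6x_2.
A = [[0,1],[-10,6]]; det(A-λI) = λ^2 - 6λ + 10.
Eigenvalues λ = 3 ± i.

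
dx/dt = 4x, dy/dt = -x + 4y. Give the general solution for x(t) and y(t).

Coefficient matrix A = [[4, 0], [-1, 4]].
Characteristic polynomial det(A - λI) = λ^2 - 8λ + 16 = 0.
Single eigenvalue λ = 4 with algebraic multiplicity 2.
Eigenvector v = (0,1); generalized eigenvector w with (A-λI)w=v is (-1,-3).
General solution: e^(4t)[c_1·v + c_2·(t·v + w)].

x(t) = -c_2e^(4t), y(t) = c_1e^(4t) + c_2te^(4t) - 3c_2e^(4t)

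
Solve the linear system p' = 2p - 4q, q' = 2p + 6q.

Coefficient matrix A = [[2, -4], [2, 6]].
Characteristic polynomial det(A - λI) = λ^2 - 8λ + 20 = 0.
Eigenvalues λ = 4 ± 2i (complex conjugate pair).
For λ=4+2i: an eigenvector is (1,-1) - i(1,0) = (1 - i, -1).
A real fundamental pair from Re and Im of e^((4+2i)t)v: X_1 = e^(4t)(cos(2t)·(1,-1) + sin(2t)·(1,0)), X_2 = e^(4t)(sin(2t)·(1,-1) - cos(2t)·(1,0)).
General solution: C_1X_1 + C_2X_2.

p(t) = C_1e^(4t)sin(2t) + C_1e^(4t)cos(2t) + C_2e^(4t)sin(2t) - C_2e^(4t)cos(2t), q(t) = -C_1e^(4t)cos(2t) - C_2e^(4t)sin(2t)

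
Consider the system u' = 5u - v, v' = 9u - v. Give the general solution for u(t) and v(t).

u(t) = -K_1e^(2t) - K_2te^(2t) - K_2e^(2t), v(t) = -3K_1e^(2t) - 3K_2te^(2t) - 2K_2e^(2t)

Coefficient matrix A = [[5, -1], [9, -1]].
Characteristic polynomial det(A - λI) = λ^2 - 4λ + 4 = 0.
Single eigenvalue λ = 2 with algebraic multiplicity 2.
Eigenvector v = (-1,-3); generalized eigenvector w with (A-λI)w=v is (-1,-2).
General solution: e^(2t)[K_1·v + K_2·(t·v + w)].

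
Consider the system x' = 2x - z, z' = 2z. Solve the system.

Coefficient matrix A = [[2, -1], [0, 2]].
Characteristic polynomial det(A - λI) = λ^2 - 4λ + 4 = 0.
Single eigenvalue λ = 2 with algebraic multiplicity 2.
Eigenvector v = (1,0); generalized eigenvector w with (A-λI)w=v is (1,-1).
General solution: e^(2t)[c_1·v + c_2·(t·v + w)].

x(t) = c_1e^(2t) + c_2te^(2t) + c_2e^(2t), z(t) = -c_2e^(2t)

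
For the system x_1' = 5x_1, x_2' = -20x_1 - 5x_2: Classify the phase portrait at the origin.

A = [[5,0],[-20,-5]]; det(A-λI) = λ^2 - 25.
λ = -5, 5: opposite signs.

saddle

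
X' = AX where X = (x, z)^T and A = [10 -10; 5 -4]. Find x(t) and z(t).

Coefficient matrix A = [[10, -10], [5, -4]].
Characteristic polynomial det(A - λI) = λ^2 - 6λ + 10 = 0.
Eigenvalues λ = 3 ± i (complex conjugate pair).
For λ=3+i: an eigenvector is (-3,-2) - i(-1,-1) = (-3 + i, -2 + i).
A real fundamental pair from Re and Im of e^((3+i)t)v: X_1 = e^(3t)(cos(t)·(-3,-2) + sin(t)·(-1,-1)), X_2 = e^(3t)(sin(t)·(-3,-2) - cos(t)·(-1,-1)).
General solution: C_1X_1 + C_2X_2.

x(t) = -C_1e^(3t)sin(t) - 3C_1e^(3t)cos(t) - 3C_2e^(3t)sin(t) + C_2e^(3t)cos(t), z(t) = -C_1e^(3t)sin(t) - 2C_1e^(3t)cos(t) - 2C_2e^(3t)sin(t) + C_2e^(3t)cos(t)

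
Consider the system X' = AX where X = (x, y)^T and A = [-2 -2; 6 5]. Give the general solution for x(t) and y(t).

Coefficient matrix A = [[-2, -2], [6, 5]].
Characteristic polynomial det(A - λI) = λ^2 - 3λ + 2 = 0.
Eigenvalues λ = 1, 2.
For λ=1: (A-λI) row 1 is [-3, -2], so an eigenvector is (2, -3).
For λ=2: (A-λI) row 1 is [-4, -2], so an eigenvector is (1, -2).
General solution: K_1e^(t)(2,-3) + K_2e^(2t)(1,-2).

x(t) = 2K_1e^(t) + K_2e^(2t), y(t) = -3K_1e^(t) - 2K_2e^(2t)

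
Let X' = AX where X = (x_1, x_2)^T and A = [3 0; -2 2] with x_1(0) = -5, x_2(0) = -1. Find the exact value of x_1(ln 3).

-135

A = [[3,0],[-2,2]]; eigenvalues λ = 2, 3.
Eigenvectors: (0,1) for λ=2, (1,-2) for λ=3.
From the initial condition, c_1 = -11, c_2 = -5.
x_1(ln 3) = (-11)(3^2)(0) + (-5)(3^3)(1) = -135.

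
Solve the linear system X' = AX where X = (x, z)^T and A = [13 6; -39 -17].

x(t) = -c_1e^(-2t)sin(3t) + c_1e^(-2t)cos(3t) + c_2e^(-2t)sin(3t) + c_2e^(-2t)cos(3t), z(t) = 2c_1e^(-2t)sin(3t) - 3c_1e^(-2t)cos(3t) - 3c_2e^(-2t)sin(3t) - 2c_2e^(-2t)cos(3t)

Coefficient matrix A = [[13, 6], [-39, -17]].
Characteristic polynomial det(A - λI) = λ^2 + 4λ + 13 = 0.
Eigenvalues λ = -2 ± 3i (complex conjugate pair).
For λ=-2+3i: an eigenvector is (1,-3) - i(-1,2) = (1 + i, -3 - 2i).
A real fundamental pair from Re and Im of e^((-2+3i)t)v: X_1 = e^(-2t)(cos(3t)·(1,-3) + sin(3t)·(-1,2)), X_2 = e^(-2t)(sin(3t)·(1,-3) - cos(3t)·(-1,2)).
General solution: c_1X_1 + c_2X_2.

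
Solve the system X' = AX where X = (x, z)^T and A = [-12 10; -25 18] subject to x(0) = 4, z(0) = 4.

x(t) = -4e^(3t)sin(5t) + 4e^(3t)cos(5t), z(t) = -8e^(3t)sin(5t) + 4e^(3t)cos(5t)

Coefficient matrix A = [[-12, 10], [-25, 18]].
Characteristic polynomial det(A - λI) = λ^2 - 6λ + 34 = 0.
Eigenvalues λ = 3 ± 5i (complex conjugate pair).
For λ=3+5i: an eigenvector is (1,1) - i(-1,-2) = (1 + i, 1 + 2i).
A real fundamental pair from Re and Im of e^((3+5i)t)v: X_1 = e^(3t)(cos(5t)·(1,1) + sin(5t)·(-1,-2)), X_2 = e^(3t)(sin(5t)·(1,1) - cos(5t)·(-1,-2)).
General solution: c_1X_1 + c_2X_2.
Applying x(0)=4, z(0)=4 gives c_1=4, c_2=0.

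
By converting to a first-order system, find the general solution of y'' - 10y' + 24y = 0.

Let x_1 = y, x_2 = y'. Then x_1' = x_2 and x_2' = -24x_1 + 10x_2.
A = [[0,1],[-24,10]]; det(A-λI) = λ^2 - 10λ + 24.
Eigenvalues λ = 4, 6 with eigenvectors (1,4), (1,6).

y(t) = C_1e^(4t) + C_2e^(6t)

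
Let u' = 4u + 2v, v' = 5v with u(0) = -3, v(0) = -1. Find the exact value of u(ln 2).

-80

A = [[4,2],[0,5]]; eigenvalues λ = 4, 5.
Eigenvectors: (-1,0) for λ=4, (2,1) for λ=5.
From the initial condition, c_1 = 1, c_2 = -1.
u(ln 2) = (1)(2^4)(-1) + (-1)(2^5)(2) = -80.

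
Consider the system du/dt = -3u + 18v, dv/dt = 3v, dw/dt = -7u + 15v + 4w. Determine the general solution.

Coefficient matrix A = [[-3, 18, 0], [0, 3, 0], [-7, 15, 4]].
det(A - λI) = 0 gives eigenvalues λ = 4, 3, -3.
For λ=4: eigenvector (0,0,1).
For λ=3: eigenvector (3,1,6).
For λ=-3: eigenvector (1,0,1).
General solution: C_1e^(4t)(0,0,1) + C_2e^(3t)(3,1,6) + C_3e^(-3t)(1,0,1).

u(t) = 3C_2e^(3t) + C_3e^(-3t), v(t) = C_2e^(3t), w(t) = C_1e^(4t) + 6C_2e^(3t) + C_3e^(-3t)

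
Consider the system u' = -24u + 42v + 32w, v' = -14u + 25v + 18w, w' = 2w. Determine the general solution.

u(t) = 3c_1e^(4t) - 2c_2e^(-3t) - 2c_3e^(2t), v(t) = 2c_1e^(4t) - c_2e^(-3t) - 2c_3e^(2t), w(t) = c_3e^(2t)

Coefficient matrix A = [[-24, 42, 32], [-14, 25, 18], [0, 0, 2]].
det(A - λI) = 0 gives eigenvalues λ = 4, -3, 2.
For λ=4: eigenvector (3,2,0).
For λ=-3: eigenvector (-2,-1,0).
For λ=2: eigenvector (-2,-2,1).
General solution: c_1e^(4t)(3,2,0) + c_2e^(-3t)(-2,-1,0) + c_3e^(2t)(-2,-2,1).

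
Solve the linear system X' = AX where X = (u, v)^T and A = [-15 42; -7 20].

Coefficient matrix A = [[-15, 42], [-7, 20]].
Characteristic polynomial det(A - λI) = λ^2 - 5λ - 6 = 0.
Eigenvalues λ = 6, -1.
For λ=6: (A-λI) row 1 is [-21, 42], so an eigenvector is (2, 1).
For λ=-1: (A-λI) row 1 is [-14, 42], so an eigenvector is (3, 1).
General solution: C_1e^(6t)(2,1) + C_2e^(-t)(3,1).

u(t) = 2C_1e^(6t) + 3C_2e^(-t), v(t) = C_1e^(6t) + C_2e^(-t)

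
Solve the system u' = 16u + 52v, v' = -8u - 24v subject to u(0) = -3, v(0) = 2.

u(t) = 11e^(-4t)sin(4t) - 3e^(-4t)cos(4t), v(t) = -4e^(-4t)sin(4t) + 2e^(-4t)cos(4t)

Coefficient matrix A = [[16, 52], [-8, -24]].
Characteristic polynomial det(A - λI) = λ^2 + 8λ + 32 = 0.
Eigenvalues λ = -4 ± 4i (complex conjugate pair).
For λ=-4+4i: an eigenvector is (-3,1) - i(-2,1) = (-3 + 2i, 1 - i).
A real fundamental pair from Re and Im of e^((-4+4i)t)v: X_1 = e^(-4t)(cos(4t)·(-3,1) + sin(4t)·(-2,1)), X_2 = e^(-4t)(sin(4t)·(-3,1) - cos(4t)·(-2,1)).
General solution: C_1X_1 + C_2X_2.
Applying u(0)=-3, v(0)=2 gives C_1=-1, C_2=-3.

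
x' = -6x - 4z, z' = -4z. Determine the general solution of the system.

x(t) = 2c_1e^(-4t) - c_2e^(-6t), z(t) = -c_1e^(-4t)

Coefficient matrix A = [[-6, -4], [0, -4]].
Characteristic polynomial det(A - λI) = λ^2 + 10λ + 24 = 0.
Eigenvalues λ = -4, -6.
For λ=-4: (A-λI) row 1 is [-2, -4], so an eigenvector is (2, -1).
For λ=-6: (A-λI) row 1 is [0, -4], so an eigenvector is (-1, 0).
General solution: c_1e^(-4t)(2,-1) + c_2e^(-6t)(-1,0).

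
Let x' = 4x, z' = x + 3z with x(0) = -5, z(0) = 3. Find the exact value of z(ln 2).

-16

A = [[4,0],[1,3]]; eigenvalues λ = 3, 4.
Eigenvectors: (0,-1) for λ=3, (1,1) for λ=4.
From the initial condition, c_1 = -8, c_2 = -5.
z(ln 2) = (-8)(2^3)(-1) + (-5)(2^4)(1) = -16.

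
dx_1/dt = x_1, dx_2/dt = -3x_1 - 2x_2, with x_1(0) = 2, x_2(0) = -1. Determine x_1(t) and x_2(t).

Coefficient matrix A = [[1, 0], [-3, -2]].
Characteristic polynomial det(A - λI) = λ^2 + λ - 2 = 0.
Eigenvalues λ = 1, -2.
For λ=1: (A-λI) row 2 is [-3, -3], so an eigenvector is (-1, 1).
For λ=-2: (A-λI) row 1 is [3, 0], so an eigenvector is (0, 1).
General solution: c_1e^(t)(-1,1) + c_2e^(-2t)(0,1).
Applying x_1(0)=2, x_2(0)=-1 gives c_1=-2, c_2=1.

x_1(t) = 2e^(t), x_2(t) = -2e^(t) + e^(-2t)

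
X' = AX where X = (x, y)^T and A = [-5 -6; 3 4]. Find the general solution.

Coefficient matrix A = [[-5, -6], [3, 4]].
Characteristic polynomial det(A - λI) = λ^2 + λ - 2 = 0.
Eigenvalues λ = 1, -2.
For λ=1: (A-λI) row 1 is [-6, -6], so an eigenvector is (-1, 1).
For λ=-2: (A-λI) row 1 is [-3, -6], so an eigenvector is (-2, 1).
General solution: K_1e^(t)(-1,1) + K_2e^(-2t)(-2,1).

x(t) = -K_1e^(t) - 2K_2e^(-2t), y(t) = K_1e^(t) + K_2e^(-2t)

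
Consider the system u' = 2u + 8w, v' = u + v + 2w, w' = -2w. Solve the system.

Coefficient matrix A = [[2, 0, 8], [1, 1, 2], [0, 0, -2]].
det(A - λI) = 0 gives eigenvalues λ = -2, 2, 1.
For λ=-2: eigenvector (-2,0,1).
For λ=2: eigenvector (1,1,0).
For λ=1: eigenvector (0,-1,0).
General solution: K_1e^(-2t)(-2,0,1) + K_2e^(2t)(1,1,0) + K_3e^(t)(0,-1,0).

u(t) = -2K_1e^(-2t) + K_2e^(2t), v(t) = K_2e^(2t) - K_3e^(t), w(t) = K_1e^(-2t)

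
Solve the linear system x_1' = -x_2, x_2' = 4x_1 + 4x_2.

Coefficient matrix A = [[0, -1], [4, 4]].
Characteristic polynomial det(A - λI) = λ^2 - 4λ + 4 = 0.
Single eigenvalue λ = 2 with algebraic multiplicity 2.
Eigenvector v = (-1,2); generalized eigenvector w with (A-λI)w=v is (2,-3).
General solution: e^(2t)[K_1·v + K_2·(t·v + w)].

x_1(t) = -K_1e^(2t) - K_2te^(2t) + 2K_2e^(2t), x_2(t) = 2K_1e^(2t) + 2K_2te^(2t) - 3K_2e^(2t)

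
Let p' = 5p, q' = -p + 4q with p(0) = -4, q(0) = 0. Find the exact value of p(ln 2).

A = [[5,0],[-1,4]]; eigenvalues λ = 4, 5.
Eigenvectors: (0,-1) for λ=4, (1,-1) for λ=5.
From the initial condition, c_1 = 4, c_2 = -4.
p(ln 2) = (4)(2^4)(0) + (-4)(2^5)(1) = -128.

-128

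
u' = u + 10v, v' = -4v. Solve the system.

u(t) = -2c_1e^(-4t) + c_2e^(t), v(t) = c_1e^(-4t)

Coefficient matrix A = [[1, 10], [0, -4]].
Characteristic polynomial det(A - λI) = λ^2 + 3λ - 4 = 0.
Eigenvalues λ = -4, 1.
For λ=-4: (A-λI) row 1 is [5, 10], so an eigenvector is (-2, 1).
For λ=1: (A-λI) row 1 is [0, 10], so an eigenvector is (1, 0).
General solution: c_1e^(-4t)(-2,1) + c_2e^(t)(1,0).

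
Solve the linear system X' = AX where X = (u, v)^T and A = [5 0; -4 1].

u(t) = C_2e^(5t), v(t) = -C_1e^(t) - C_2e^(5t)

Coefficient matrix A = [[5, 0], [-4, 1]].
Characteristic polynomial det(A - λI) = λ^2 - 6λ + 5 = 0.
Eigenvalues λ = 1, 5.
For λ=1: (A-λI) row 1 is [4, 0], so an eigenvector is (0, -1).
For λ=5: (A-λI) row 2 is [-4, -4], so an eigenvector is (1, -1).
General solution: C_1e^(t)(0,-1) + C_2e^(5t)(1,-1).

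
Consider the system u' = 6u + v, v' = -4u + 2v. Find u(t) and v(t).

Coefficient matrix A = [[6, 1], [-4, 2]].
Characteristic polynomial det(A - λI) = λ^2 - 8λ + 16 = 0.
Single eigenvalue λ = 4 with algebraic multiplicity 2.
Eigenvector v = (-1,2); generalized eigenvector w with (A-λI)w=v is (1,-3).
General solution: e^(4t)[C_1·v + C_2·(t·v + w)].

u(t) = -C_1e^(4t) - C_2te^(4t) + C_2e^(4t), v(t) = 2C_1e^(4t) + 2C_2te^(4t) - 3C_2e^(4t)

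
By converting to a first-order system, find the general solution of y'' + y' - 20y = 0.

y(t) = C_1e^(-5t) + C_2e^(4t)

Let x_1 = y, x_2 = y'. Then x_1' = x_2 and x_2' = 20x_1 - x_2.
A = [[0,1],[20,-1]]; det(A-λI) = λ^2 + λ - 20.
Eigenvalues λ = -5, 4 with eigenvectors (1,-5), (1,4).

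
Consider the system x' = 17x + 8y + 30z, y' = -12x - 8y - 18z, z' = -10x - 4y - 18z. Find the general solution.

x(t) = -3c_1e^(-3t) - 4c_2e^(-4t) + 2c_3e^(-2t), y(t) = 3c_2e^(-4t) - c_3e^(-2t), z(t) = 2c_1e^(-3t) + 2c_2e^(-4t) - c_3e^(-2t)

Coefficient matrix A = [[17, 8, 30], [-12, -8, -18], [-10, -4, -18]].
det(A - λI) = 0 gives eigenvalues λ = -3, -4, -2.
For λ=-3: eigenvector (-3,0,2).
For λ=-4: eigenvector (-4,3,2).
For λ=-2: eigenvector (2,-1,-1).
General solution: c_1e^(-3t)(-3,0,2) + c_2e^(-4t)(-4,3,2) + c_3e^(-2t)(2,-1,-1).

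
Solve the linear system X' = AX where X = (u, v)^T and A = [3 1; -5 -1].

Coefficient matrix A = [[3, 1], [-5, -1]].
Characteristic polynomial det(A - λI) = λ^2 - 2λ + 2 = 0.
Eigenvalues λ = 1 ± i (complex conjugate pair).
For λ=1+i: an eigenvector is (0,-1) - i(-1,2) = (0 + i, -1 - 2i).
A real fundamental pair from Re and Im of e^((1+i)t)v: X_1 = e^(t)(cos(t)·(0,-1) + sin(t)·(-1,2)), X_2 = e^(t)(sin(t)·(0,-1) - cos(t)·(-1,2)).
General solution: c_1X_1 + c_2X_2.

u(t) = -c_1e^(t)sin(t) + c_2e^(t)cos(t), v(t) = 2c_1e^(t)sin(t) - c_1e^(t)cos(t) - c_2e^(t)sin(t) - 2c_2e^(t)cos(t)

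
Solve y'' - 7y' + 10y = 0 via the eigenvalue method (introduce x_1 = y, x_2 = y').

y(t) = C_1e^(5t) + C_2e^(2t)

Let x_1 = y, x_2 = y'. Then x_1' = x_2 and x_2' = -10x_1 + 7x_2.
A = [[0,1],[-10,7]]; det(A-λI) = λ^2 - 7λ + 10.
Eigenvalues λ = 5, 2 with eigenvectors (1,5), (1,2).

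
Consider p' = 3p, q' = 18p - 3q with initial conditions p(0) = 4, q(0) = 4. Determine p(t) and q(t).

Coefficient matrix A = [[3, 0], [18, -3]].
Characteristic polynomial det(A - λI) = λ^2 - 9 = 0.
Eigenvalues λ = 3, -3.
For λ=3: (A-λI) row 2 is [18, -6], so an eigenvector is (1, 3).
For λ=-3: (A-λI) row 1 is [6, 0], so an eigenvector is (0, -1).
General solution: C_1e^(3t)(1,3) + C_2e^(-3t)(0,-1).
Applying p(0)=4, q(0)=4 gives C_1=4, C_2=8.

p(t) = 4e^(3t), q(t) = 12e^(3t) - 8e^(-3t)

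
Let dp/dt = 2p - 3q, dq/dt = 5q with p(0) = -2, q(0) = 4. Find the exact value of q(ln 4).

4096

A = [[2,-3],[0,5]]; eigenvalues λ = 2, 5.
Eigenvectors: (1,0) for λ=2, (-1,1) for λ=5.
From the initial condition, c_1 = 2, c_2 = 4.
q(ln 4) = (2)(4^2)(0) + (4)(4^5)(1) = 4096.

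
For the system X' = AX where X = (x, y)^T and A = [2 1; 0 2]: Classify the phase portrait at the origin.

unstable improper node

A = [[2,1],[0,2]]; det(A-λI) = λ^2 - 4λ + 4.
repeated λ = 2 with a single eigenvector.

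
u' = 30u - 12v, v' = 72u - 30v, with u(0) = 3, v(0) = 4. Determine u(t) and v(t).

Coefficient matrix A = [[30, -12], [72, -30]].
Characteristic polynomial det(A - λI) = λ^2 - 36 = 0.
Eigenvalues λ = -6, 6.
For λ=-6: (A-λI) row 1 is [36, -12], so an eigenvector is (-1, -3).
For λ=6: (A-λI) row 1 is [24, -12], so an eigenvector is (1, 2).
General solution: c_1e^(-6t)(-1,-3) + c_2e^(6t)(1,2).
Applying u(0)=3, v(0)=4 gives c_1=2, c_2=5.

u(t) = 5e^(6t) - 2e^(-6t), v(t) = 10e^(6t) - 6e^(-6t)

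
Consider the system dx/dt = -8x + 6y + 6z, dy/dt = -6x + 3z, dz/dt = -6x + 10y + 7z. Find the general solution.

Coefficient matrix A = [[-8, 6, 6], [-6, 0, 3], [-6, 10, 7]].
det(A - λI) = 0 gives eigenvalues λ = 4, -2, -3.
For λ=4: eigenvector (1,0,2).
For λ=-2: eigenvector (-1,3,-4).
For λ=-3: eigenvector (0,1,-1).
General solution: C_1e^(4t)(1,0,2) + C_2e^(-2t)(-1,3,-4) + C_3e^(-3t)(0,1,-1).

x(t) = C_1e^(4t) - C_2e^(-2t), y(t) = 3C_2e^(-2t) + C_3e^(-3t), z(t) = 2C_1e^(4t) - 4C_2e^(-2t) - C_3e^(-3t)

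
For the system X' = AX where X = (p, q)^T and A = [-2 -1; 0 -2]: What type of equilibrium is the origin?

stable improper node

A = [[-2,-1],[0,-2]]; det(A-λI) = λ^2 + 4λ + 4.
repeated λ = -2 with a single eigenvector.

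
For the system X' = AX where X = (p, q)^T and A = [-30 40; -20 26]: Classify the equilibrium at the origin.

A = [[-30,40],[-20,26]]; det(A-λI) = λ^2 + 4λ + 20.
λ = -2 ± 4i: negative real part.

stable spiral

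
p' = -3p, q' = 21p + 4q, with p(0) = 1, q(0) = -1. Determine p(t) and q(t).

p(t) = e^(-3t), q(t) = 2e^(4t) - 3e^(-3t)

Coefficient matrix A = [[-3, 0], [21, 4]].
Characteristic polynomial det(A - λI) = λ^2 - λ - 12 = 0.
Eigenvalues λ = -3, 4.
For λ=-3: (A-λI) row 2 is [21, 7], so an eigenvector is (1, -3).
For λ=4: (A-λI) row 1 is [-7, 0], so an eigenvector is (0, -1).
General solution: c_1e^(-3t)(1,-3) + c_2e^(4t)(0,-1).
Applying p(0)=1, q(0)=-1 gives c_1=1, c_2=-2.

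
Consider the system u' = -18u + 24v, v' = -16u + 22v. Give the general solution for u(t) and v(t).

u(t) = -3c_1e^(-2t) - c_2e^(6t), v(t) = -2c_1e^(-2t) - c_2e^(6t)

Coefficient matrix A = [[-18, 24], [-16, 22]].
Characteristic polynomial det(A - λI) = λ^2 - 4λ - 12 = 0.
Eigenvalues λ = -2, 6.
For λ=-2: (A-λI) row 1 is [-16, 24], so an eigenvector is (-3, -2).
For λ=6: (A-λI) row 1 is [-24, 24], so an eigenvector is (-1, -1).
General solution: c_1e^(-2t)(-3,-2) + c_2e^(6t)(-1,-1).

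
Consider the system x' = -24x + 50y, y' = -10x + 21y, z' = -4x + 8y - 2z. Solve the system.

x(t) = 5c_1e^(-4t) + 2c_2e^(t), y(t) = 2c_1e^(-4t) + c_2e^(t), z(t) = 2c_1e^(-4t) + c_3e^(-2t)

Coefficient matrix A = [[-24, 50, 0], [-10, 21, 0], [-4, 8, -2]].
det(A - λI) = 0 gives eigenvalues λ = -4, 1, -2.
For λ=-4: eigenvector (5,2,2).
For λ=1: eigenvector (2,1,0).
For λ=-2: eigenvector (0,0,1).
General solution: c_1e^(-4t)(5,2,2) + c_2e^(t)(2,1,0) + c_3e^(-2t)(0,0,1).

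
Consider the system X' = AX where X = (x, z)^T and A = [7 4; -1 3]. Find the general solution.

x(t) = 2K_1e^(5t) + 2K_2te^(5t) + 3K_2e^(5t), z(t) = -K_1e^(5t) - K_2te^(5t) - K_2e^(5t)

Coefficient matrix A = [[7, 4], [-1, 3]].
Characteristic polynomial det(A - λI) = λ^2 - 10λ + 25 = 0.
Single eigenvalue λ = 5 with algebraic multiplicity 2.
Eigenvector v = (2,-1); generalized eigenvector w with (A-λI)w=v is (3,-1).
General solution: e^(5t)[K_1·v + K_2·(t·v + w)].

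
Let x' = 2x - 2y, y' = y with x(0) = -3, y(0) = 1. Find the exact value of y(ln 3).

A = [[2,-2],[0,1]]; eigenvalues λ = 2, 1.
Eigenvectors: (1,0) for λ=2, (2,1) for λ=1.
From the initial condition, c_1 = -5, c_2 = 1.
y(ln 3) = (-5)(3^2)(0) + (1)(3^1)(1) = 3.

3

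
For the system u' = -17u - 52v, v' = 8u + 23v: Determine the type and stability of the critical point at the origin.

A = [[-17,-52],[8,23]]; det(A-λI) = λ^2 - 6λ + 25.
λ = 3 ± 4i: positive real part.

unstable spiral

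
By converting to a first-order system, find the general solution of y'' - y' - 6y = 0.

Let x_1 = y, x_2 = y'. Then x_1' = x_2 and x_2' = 6x_1 + x_2.
A = [[0,1],[6,1]]; det(A-λI) = λ^2 - λ - 6.
Eigenvalues λ = 3, -2 with eigenvectors (1,3), (1,-2).

y(t) = K_1e^(3t) + K_2e^(-2t)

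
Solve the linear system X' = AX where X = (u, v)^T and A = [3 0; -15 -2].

Coefficient matrix A = [[3, 0], [-15, -2]].
Characteristic polynomial det(A - λI) = λ^2 - λ - 6 = 0.
Eigenvalues λ = -2, 3.
For λ=-2: (A-λI) row 1 is [5, 0], so an eigenvector is (0, -1).
For λ=3: (A-λI) row 2 is [-15, -5], so an eigenvector is (-1, 3).
General solution: c_1e^(-2t)(0,-1) + c_2e^(3t)(-1,3).

u(t) = -c_2e^(3t), v(t) = -c_1e^(-2t) + 3c_2e^(3t)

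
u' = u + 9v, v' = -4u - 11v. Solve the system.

Coefficient matrix A = [[1, 9], [-4, -11]].
Characteristic polynomial det(A - λI) = λ^2 + 10λ + 25 = 0.
Single eigenvalue λ = -5 with algebraic multiplicity 2.
Eigenvector v = (3,-2); generalized eigenvector w with (A-λI)w=v is (-1,1).
General solution: e^(-5t)[C_1·v + C_2·(t·v + w)].

u(t) = 3C_1e^(-5t) + 3C_2te^(-5t) - C_2e^(-5t), v(t) = -2C_1e^(-5t) - 2C_2te^(-5t) + C_2e^(-5t)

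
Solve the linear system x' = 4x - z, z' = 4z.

Coefficient matrix A = [[4, -1], [0, 4]].
Characteristic polynomial det(A - λI) = λ^2 - 8λ + 16 = 0.
Single eigenvalue λ = 4 with algebraic multiplicity 2.
Eigenvector v = (-1,0); generalized eigenvector w with (A-λI)w=v is (-2,1).
General solution: e^(4t)[c_1·v + c_2·(t·v + w)].

x(t) = -c_1e^(4t) - c_2te^(4t) - 2c_2e^(4t), z(t) = c_2e^(4t)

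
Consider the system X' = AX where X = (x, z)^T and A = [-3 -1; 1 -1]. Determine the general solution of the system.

Coefficient matrix A = [[-3, -1], [1, -1]].
Characteristic polynomial det(A - λI) = λ^2 + 4λ + 4 = 0.
Single eigenvalue λ = -2 with algebraic multiplicity 2.
Eigenvector v = (-1,1); generalized eigenvector w with (A-λI)w=v is (3,-2).
General solution: e^(-2t)[C_1·v + C_2·(t·v + w)].

x(t) = -C_1e^(-2t) - C_2te^(-2t) + 3C_2e^(-2t), z(t) = C_1e^(-2t) + C_2te^(-2t) - 2C_2e^(-2t)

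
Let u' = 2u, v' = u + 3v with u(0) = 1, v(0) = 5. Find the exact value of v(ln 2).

44

A = [[2,0],[1,3]]; eigenvalues λ = 3, 2.
Eigenvectors: (0,1) for λ=3, (1,-1) for λ=2.
From the initial condition, c_1 = 6, c_2 = 1.
v(ln 2) = (6)(2^3)(1) + (1)(2^2)(-1) = 44.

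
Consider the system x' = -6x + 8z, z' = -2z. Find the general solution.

Coefficient matrix A = [[-6, 8], [0, -2]].
Characteristic polynomial det(A - λI) = λ^2 + 8λ + 12 = 0.
Eigenvalues λ = -2, -6.
For λ=-2: (A-λI) row 1 is [-4, 8], so an eigenvector is (-2, -1).
For λ=-6: (A-λI) row 1 is [0, 8], so an eigenvector is (1, 0).
General solution: K_1e^(-2t)(-2,-1) + K_2e^(-6t)(1,0).

x(t) = -2K_1e^(-2t) + K_2e^(-6t), z(t) = -K_1e^(-2t)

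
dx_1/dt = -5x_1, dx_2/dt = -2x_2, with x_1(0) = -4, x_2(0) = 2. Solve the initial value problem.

x_1(t) = -4e^(-5t), x_2(t) = 2e^(-2t)

Coefficient matrix A = [[-5, 0], [0, -2]].
Characteristic polynomial det(A - λI) = λ^2 + 7λ + 10 = 0.
Eigenvalues λ = -2, -5.
For λ=-2: (A-λI) row 1 is [-3, 0], so an eigenvector is (0, -1).
For λ=-5: (A-λI) row 2 is [0, 3], so an eigenvector is (1, 0).
General solution: c_1e^(-2t)(0,-1) + c_2e^(-5t)(1,0).
Applying x_1(0)=-4, x_2(0)=2 gives c_1=-2, c_2=-4.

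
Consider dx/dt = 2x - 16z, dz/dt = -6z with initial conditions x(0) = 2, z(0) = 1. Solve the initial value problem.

x(t) = 2e^(-6t), z(t) = e^(-6t)

Coefficient matrix A = [[2, -16], [0, -6]].
Characteristic polynomial det(A - λI) = λ^2 + 4λ - 12 = 0.
Eigenvalues λ = 2, -6.
For λ=2: (A-λI) row 1 is [0, -16], so an eigenvector is (1, 0).
For λ=-6: (A-λI) row 1 is [8, -16], so an eigenvector is (2, 1).
General solution: C_1e^(2t)(1,0) + C_2e^(-6t)(2,1).
Applying x(0)=2, z(0)=1 gives C_1=0, C_2=1.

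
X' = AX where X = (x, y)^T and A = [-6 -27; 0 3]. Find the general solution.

x(t) = 3C_1e^(3t) - C_2e^(-6t), y(t) = -C_1e^(3t)

Coefficient matrix A = [[-6, -27], [0, 3]].
Characteristic polynomial det(A - λI) = λ^2 + 3λ - 18 = 0.
Eigenvalues λ = 3, -6.
For λ=3: (A-λI) row 1 is [-9, -27], so an eigenvector is (3, -1).
For λ=-6: (A-λI) row 1 is [0, -27], so an eigenvector is (-1, 0).
General solution: C_1e^(3t)(3,-1) + C_2e^(-6t)(-1,0).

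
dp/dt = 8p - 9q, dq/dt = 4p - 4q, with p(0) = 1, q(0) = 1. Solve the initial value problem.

Coefficient matrix A = [[8, -9], [4, -4]].
Characteristic polynomial det(A - λI) = λ^2 - 4λ + 4 = 0.
Single eigenvalue λ = 2 with algebraic multiplicity 2.
Eigenvector v = (-3,-2); generalized eigenvector w with (A-λI)w=v is (-2,-1).
General solution: e^(2t)[c_1·v + c_2·(t·v + w)].
Applying p(0)=1, q(0)=1 gives c_1=-1, c_2=1.

p(t) = -3te^(2t) + e^(2t), q(t) = -2te^(2t) + e^(2t)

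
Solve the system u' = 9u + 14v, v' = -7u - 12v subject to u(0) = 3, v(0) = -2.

Coefficient matrix A = [[9, 14], [-7, -12]].
Characteristic polynomial det(A - λI) = λ^2 + 3λ - 10 = 0.
Eigenvalues λ = 2, -5.
For λ=2: (A-λI) row 1 is [7, 14], so an eigenvector is (-2, 1).
For λ=-5: (A-λI) row 1 is [14, 14], so an eigenvector is (1, -1).
General solution: K_1e^(2t)(-2,1) + K_2e^(-5t)(1,-1).
Applying u(0)=3, v(0)=-2 gives K_1=-1, K_2=1.

u(t) = 2e^(2t) + e^(-5t), v(t) = -e^(2t) - e^(-5t)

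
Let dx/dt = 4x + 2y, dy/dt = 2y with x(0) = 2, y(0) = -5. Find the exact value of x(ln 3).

-198

A = [[4,2],[0,2]]; eigenvalues λ = 4, 2.
Eigenvectors: (-1,0) for λ=4, (-1,1) for λ=2.
From the initial condition, c_1 = 3, c_2 = -5.
x(ln 3) = (3)(3^4)(-1) + (-5)(3^2)(-1) = -198.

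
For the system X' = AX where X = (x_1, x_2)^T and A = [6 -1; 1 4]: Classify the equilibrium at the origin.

A = [[6,-1],[1,4]]; det(A-λI) = λ^2 - 10λ + 25.
repeated λ = 5 with a single eigenvector.

unstable improper node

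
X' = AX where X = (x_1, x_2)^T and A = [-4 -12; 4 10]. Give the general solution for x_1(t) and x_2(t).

x_1(t) = -2C_1e^(2t) - 3C_2e^(4t), x_2(t) = C_1e^(2t) + 2C_2e^(4t)

Coefficient matrix A = [[-4, -12], [4, 10]].
Characteristic polynomial det(A - λI) = λ^2 - 6λ + 8 = 0.
Eigenvalues λ = 2, 4.
For λ=2: (A-λI) row 1 is [-6, -12], so an eigenvector is (-2, 1).
For λ=4: (A-λI) row 1 is [-8, -12], so an eigenvector is (-3, 2).
General solution: C_1e^(2t)(-2,1) + C_2e^(4t)(-3,2).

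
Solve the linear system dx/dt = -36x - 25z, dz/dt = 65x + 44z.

Coefficient matrix A = [[-36, -25], [65, 44]].
Characteristic polynomial det(A - λI) = λ^2 - 8λ + 41 = 0.
Eigenvalues λ = 4 ± 5i (complex conjugate pair).
For λ=4+5i: an eigenvector is (-2,3) - i(1,-2) = (-2 - i, 3 + 2i).
A real fundamental pair from Re and Im of e^((4+5i)t)v: X_1 = e^(4t)(cos(5t)·(-2,3) + sin(5t)·(1,-2)), X_2 = e^(4t)(sin(5t)·(-2,3) - cos(5t)·(1,-2)).
General solution: c_1X_1 + c_2X_2.

x(t) = c_1e^(4t)sin(5t) - 2c_1e^(4t)cos(5t) - 2c_2e^(4t)sin(5t) - c_2e^(4t)cos(5t), z(t) = -2c_1e^(4t)sin(5t) + 3c_1e^(4t)cos(5t) + 3c_2e^(4t)sin(5t) + 2c_2e^(4t)cos(5t)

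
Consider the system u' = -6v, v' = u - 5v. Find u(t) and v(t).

Coefficient matrix A = [[0, -6], [1, -5]].
Characteristic polynomial det(A - λI) = λ^2 + 5λ + 6 = 0.
Eigenvalues λ = -3, -2.
For λ=-3: (A-λI) row 1 is [3, -6], so an eigenvector is (2, 1).
For λ=-2: (A-λI) row 1 is [2, -6], so an eigenvector is (-3, -1).
General solution: C_1e^(-3t)(2,1) + C_2e^(-2t)(-3,-1).

u(t) = 2C_1e^(-3t) - 3C_2e^(-2t), v(t) = C_1e^(-3t) - C_2e^(-2t)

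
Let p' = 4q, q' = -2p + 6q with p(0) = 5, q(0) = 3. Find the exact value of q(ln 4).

288

A = [[0,4],[-2,6]]; eigenvalues λ = 4, 2.
Eigenvectors: (1,1) for λ=4, (2,1) for λ=2.
From the initial condition, c_1 = 1, c_2 = 2.
q(ln 4) = (1)(4^4)(1) + (2)(4^2)(1) = 288.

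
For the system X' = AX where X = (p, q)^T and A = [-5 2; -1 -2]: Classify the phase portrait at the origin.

stable node

A = [[-5,2],[-1,-2]]; det(A-λI) = λ^2 + 7λ + 12.
λ = -4, -3: both negative.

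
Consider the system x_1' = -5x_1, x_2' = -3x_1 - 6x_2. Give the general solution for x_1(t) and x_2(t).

x_1(t) = C_1e^(-5t), x_2(t) = -3C_1e^(-5t) + C_2e^(-6t)

Coefficient matrix A = [[-5, 0], [-3, -6]].
Characteristic polynomial det(A - λI) = λ^2 + 11λ + 30 = 0.
Eigenvalues λ = -5, -6.
For λ=-5: (A-λI) row 2 is [-3, -1], so an eigenvector is (1, -3).
For λ=-6: (A-λI) row 1 is [1, 0], so an eigenvector is (0, 1).
General solution: C_1e^(-5t)(1,-3) + C_2e^(-6t)(0,1).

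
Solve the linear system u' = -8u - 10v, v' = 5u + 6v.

u(t) = -3K_1e^(-t)sin(t) - K_1e^(-t)cos(t) - K_2e^(-t)sin(t) + 3K_2e^(-t)cos(t), v(t) = 2K_1e^(-t)sin(t) + K_1e^(-t)cos(t) + K_2e^(-t)sin(t) - 2K_2e^(-t)cos(t)

Coefficient matrix A = [[-8, -10], [5, 6]].
Characteristic polynomial det(A - λI) = λ^2 + 2λ + 2 = 0.
Eigenvalues λ = -1 ± i (complex conjugate pair).
For λ=-1+i: an eigenvector is (-1,1) - i(-3,2) = (-1 + 3i, 1 - 2i).
A real fundamental pair from Re and Im of e^((-1+i)t)v: X_1 = e^(-t)(cos(t)·(-1,1) + sin(t)·(-3,2)), X_2 = e^(-t)(sin(t)·(-1,1) - cos(t)·(-3,2)).
General solution: K_1X_1 + K_2X_2.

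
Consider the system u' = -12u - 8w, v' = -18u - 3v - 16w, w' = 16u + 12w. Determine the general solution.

Coefficient matrix A = [[-12, 0, -8], [-18, -3, -16], [16, 0, 12]].
det(A - λI) = 0 gives eigenvalues λ = 4, -3, -4.
For λ=4: eigenvector (1,2,-2).
For λ=-3: eigenvector (0,1,0).
For λ=-4: eigenvector (1,2,-1).
General solution: c_1e^(4t)(1,2,-2) + c_2e^(-3t)(0,1,0) + c_3e^(-4t)(1,2,-1).

u(t) = c_1e^(4t) + c_3e^(-4t), v(t) = 2c_1e^(4t) + c_2e^(-3t) + 2c_3e^(-4t), w(t) = -2c_1e^(4t) - c_3e^(-4t)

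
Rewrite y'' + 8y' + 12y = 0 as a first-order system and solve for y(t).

y(t) = K_1e^(-2t) + K_2e^(-6t)

Let x_1 = y, x_2 = y'. Then x_1' = x_2 and x_2' = -12x_1 - 8x_2.
A = [[0,1],[-12,-8]]; det(A-λI) = λ^2 + 8λ + 12.
Eigenvalues λ = -2, -6 with eigenvectors (1,-2), (1,-6).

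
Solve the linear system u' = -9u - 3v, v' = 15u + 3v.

u(t) = -c_1e^(-3t)sin(3t) + c_2e^(-3t)cos(3t), v(t) = 2c_1e^(-3t)sin(3t) + c_1e^(-3t)cos(3t) + c_2e^(-3t)sin(3t) - 2c_2e^(-3t)cos(3t)

Coefficient matrix A = [[-9, -3], [15, 3]].
Characteristic polynomial det(A - λI) = λ^2 + 6λ + 18 = 0.
Eigenvalues λ = -3 ± 3i (complex conjugate pair).
For λ=-3+3i: an eigenvector is (0,1) - i(-1,2) = (0 + i, 1 - 2i).
A real fundamental pair from Re and Im of e^((-3+3i)t)v: X_1 = e^(-3t)(cos(3t)·(0,1) + sin(3t)·(-1,2)), X_2 = e^(-3t)(sin(3t)·(0,1) - cos(3t)·(-1,2)).
General solution: c_1X_1 + c_2X_2.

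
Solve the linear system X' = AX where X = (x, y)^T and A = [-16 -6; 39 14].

Coefficient matrix A = [[-16, -6], [39, 14]].
Characteristic polynomial det(A - λI) = λ^2 + 2λ + 10 = 0.
Eigenvalues λ = -1 ± 3i (complex conjugate pair).
For λ=-1+3i: an eigenvector is (-1,2) - i(1,-3) = (-1 - i, 2 + 3i).
A real fundamental pair from Re and Im of e^((-1+3i)t)v: X_1 = e^(-t)(cos(3t)·(-1,2) + sin(3t)·(1,-3)), X_2 = e^(-t)(sin(3t)·(-1,2) - cos(3t)·(1,-3)).
General solution: c_1X_1 + c_2X_2.

x(t) = c_1e^(-t)sin(3t) - c_1e^(-t)cos(3t) - c_2e^(-t)sin(3t) - c_2e^(-t)cos(3t), y(t) = -3c_1e^(-t)sin(3t) + 2c_1e^(-t)cos(3t) + 2c_2e^(-t)sin(3t) + 3c_2e^(-t)cos(3t)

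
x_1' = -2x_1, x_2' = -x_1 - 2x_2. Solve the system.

x_1(t) = C_2e^(-2t), x_2(t) = -C_1e^(-2t) - C_2te^(-2t) + 2C_2e^(-2t)

Coefficient matrix A = [[-2, 0], [-1, -2]].
Characteristic polynomial det(A - λI) = λ^2 + 4λ + 4 = 0.
Single eigenvalue λ = -2 with algebraic multiplicity 2.
Eigenvector v = (0,-1); generalized eigenvector w with (A-λI)w=v is (1,2).
General solution: e^(-2t)[C_1·v + C_2·(t·v + w)].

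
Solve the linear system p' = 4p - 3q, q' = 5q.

Coefficient matrix A = [[4, -3], [0, 5]].
Characteristic polynomial det(A - λI) = λ^2 - 9λ + 20 = 0.
Eigenvalues λ = 5, 4.
For λ=5: (A-λI) row 1 is [-1, -3], so an eigenvector is (-3, 1).
For λ=4: (A-λI) row 1 is [0, -3], so an eigenvector is (-1, 0).
General solution: K_1e^(5t)(-3,1) + K_2e^(4t)(-1,0).

p(t) = -3K_1e^(5t) - K_2e^(4t), q(t) = K_1e^(5t)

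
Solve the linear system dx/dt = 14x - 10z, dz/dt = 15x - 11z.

Coefficient matrix A = [[14, -10], [15, -11]].
Characteristic polynomial det(A - λI) = λ^2 - 3λ - 4 = 0.
Eigenvalues λ = -1, 4.
For λ=-1: (A-λI) row 1 is [15, -10], so an eigenvector is (2, 3).
For λ=4: (A-λI) row 1 is [10, -10], so an eigenvector is (1, 1).
General solution: C_1e^(-t)(2,3) + C_2e^(4t)(1,1).

x(t) = 2C_1e^(-t) + C_2e^(4t), z(t) = 3C_1e^(-t) + C_2e^(4t)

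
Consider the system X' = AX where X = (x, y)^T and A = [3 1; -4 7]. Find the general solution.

Coefficient matrix A = [[3, 1], [-4, 7]].
Characteristic polynomial det(A - λI) = λ^2 - 10λ + 25 = 0.
Single eigenvalue λ = 5 with algebraic multiplicity 2.
Eigenvector v = (1,2); generalized eigenvector w with (A-λI)w=v is (-2,-3).
General solution: e^(5t)[c_1·v + c_2·(t·v + w)].

x(t) = c_1e^(5t) + c_2te^(5t) - 2c_2e^(5t), y(t) = 2c_1e^(5t) + 2c_2te^(5t) - 3c_2e^(5t)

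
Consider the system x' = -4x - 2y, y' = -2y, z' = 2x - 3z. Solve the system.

Coefficient matrix A = [[-4, -2, 0], [0, -2, 0], [2, 0, -3]].
det(A - λI) = 0 gives eigenvalues λ = -4, -2, -3.
For λ=-4: eigenvector (1,0,-2).
For λ=-2: eigenvector (-1,1,-2).
For λ=-3: eigenvector (0,0,1).
General solution: c_1e^(-4t)(1,0,-2) + c_2e^(-2t)(-1,1,-2) + c_3e^(-3t)(0,0,1).

x(t) = c_1e^(-4t) - c_2e^(-2t), y(t) = c_2e^(-2t), z(t) = -2c_1e^(-4t) - 2c_2e^(-2t) + c_3e^(-3t)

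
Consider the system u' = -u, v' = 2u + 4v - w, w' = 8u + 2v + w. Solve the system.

Coefficient matrix A = [[-1, 0, 0], [2, 4, -1], [8, 2, 1]].
det(A - λI) = 0 gives eigenvalues λ = -1, 3, 2.
For λ=-1: eigenvector (1,-1,-3).
For λ=3: eigenvector (0,1,1).
For λ=2: eigenvector (0,1,2).
General solution: C_1e^(-t)(1,-1,-3) + C_2e^(3t)(0,1,1) + C_3e^(2t)(0,1,2).

u(t) = C_1e^(-t), v(t) = -C_1e^(-t) + C_2e^(3t) + C_3e^(2t), w(t) = -3C_1e^(-t) + C_2e^(3t) + 2C_3e^(2t)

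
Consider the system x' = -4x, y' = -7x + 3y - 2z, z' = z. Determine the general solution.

Coefficient matrix A = [[-4, 0, 0], [-7, 3, -2], [0, 0, 1]].
det(A - λI) = 0 gives eigenvalues λ = -4, 3, 1.
For λ=-4: eigenvector (1,1,0).
For λ=3: eigenvector (0,1,0).
For λ=1: eigenvector (0,1,1).
General solution: C_1e^(-4t)(1,1,0) + C_2e^(3t)(0,1,0) + C_3e^(t)(0,1,1).

x(t) = C_1e^(-4t), y(t) = C_1e^(-4t) + C_2e^(3t) + C_3e^(t), z(t) = C_3e^(t)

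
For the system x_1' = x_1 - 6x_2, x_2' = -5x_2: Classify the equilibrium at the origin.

saddle

A = [[1,-6],[0,-5]]; det(A-λI) = λ^2 + 4λ - 5.
λ = -5, 1: opposite signs.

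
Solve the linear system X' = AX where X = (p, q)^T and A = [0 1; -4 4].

p(t) = K_1e^(2t) + K_2te^(2t) + K_2e^(2t), q(t) = 2K_1e^(2t) + 2K_2te^(2t) + 3K_2e^(2t)

Coefficient matrix A = [[0, 1], [-4, 4]].
Characteristic polynomial det(A - λI) = λ^2 - 4λ + 4 = 0.
Single eigenvalue λ = 2 with algebraic multiplicity 2.
Eigenvector v = (1,2); generalized eigenvector w with (A-λI)w=v is (1,3).
General solution: e^(2t)[K_1·v + K_2·(t·v + w)].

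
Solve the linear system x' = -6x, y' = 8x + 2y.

x(t) = -K_2e^(-6t), y(t) = K_1e^(2t) + K_2e^(-6t)

Coefficient matrix A = [[-6, 0], [8, 2]].
Characteristic polynomial det(A - λI) = λ^2 + 4λ - 12 = 0.
Eigenvalues λ = 2, -6.
For λ=2: (A-λI) row 1 is [-8, 0], so an eigenvector is (0, 1).
For λ=-6: (A-λI) row 2 is [8, 8], so an eigenvector is (-1, 1).
General solution: K_1e^(2t)(0,1) + K_2e^(-6t)(-1,1).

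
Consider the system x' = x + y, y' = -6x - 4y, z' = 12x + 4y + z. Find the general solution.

x(t) = -K_2e^(-2t) + K_3e^(-t), y(t) = 3K_2e^(-2t) - 2K_3e^(-t), z(t) = K_1e^(t) - 2K_3e^(-t)

Coefficient matrix A = [[1, 1, 0], [-6, -4, 0], [12, 4, 1]].
det(A - λI) = 0 gives eigenvalues λ = 1, -2, -1.
For λ=1: eigenvector (0,0,1).
For λ=-2: eigenvector (-1,3,0).
For λ=-1: eigenvector (1,-2,-2).
General solution: K_1e^(t)(0,0,1) + K_2e^(-2t)(-1,3,0) + K_3e^(-t)(1,-2,-2).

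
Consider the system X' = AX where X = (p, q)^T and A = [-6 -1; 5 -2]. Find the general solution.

Coefficient matrix A = [[-6, -1], [5, -2]].
Characteristic polynomial det(A - λI) = λ^2 + 8λ + 17 = 0.
Eigenvalues λ = -4 ± i (complex conjugate pair).
For λ=-4+i: an eigenvector is (0,-1) - i(1,-2) = (0 - i, -1 + 2i).
A real fundamental pair from Re and Im of e^((-4+i)t)v: X_1 = e^(-4t)(cos(t)·(0,-1) + sin(t)·(1,-2)), X_2 = e^(-4t)(sin(t)·(0,-1) - cos(t)·(1,-2)).
General solution: K_1X_1 + K_2X_2.

p(t) = K_1e^(-4t)sin(t) - K_2e^(-4t)cos(t), q(t) = -2K_1e^(-4t)sin(t) - K_1e^(-4t)cos(t) - K_2e^(-4t)sin(t) + 2K_2e^(-4t)cos(t)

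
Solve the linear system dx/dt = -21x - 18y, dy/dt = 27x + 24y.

Coefficient matrix A = [[-21, -18], [27, 24]].
Characteristic polynomial det(A - λI) = λ^2 - 3λ - 18 = 0.
Eigenvalues λ = 6, -3.
For λ=6: (A-λI) row 1 is [-27, -18], so an eigenvector is (2, -3).
For λ=-3: (A-λI) row 1 is [-18, -18], so an eigenvector is (1, -1).
General solution: C_1e^(6t)(2,-3) + C_2e^(-3t)(1,-1).

x(t) = 2C_1e^(6t) + C_2e^(-3t), y(t) = -3C_1e^(6t) - C_2e^(-3t)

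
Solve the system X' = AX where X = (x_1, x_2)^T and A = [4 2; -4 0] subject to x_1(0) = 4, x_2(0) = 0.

Coefficient matrix A = [[4, 2], [-4, 0]].
Characteristic polynomial det(A - λI) = λ^2 - 4λ + 8 = 0.
Eigenvalues λ = 2 ± 2i (complex conjugate pair).
For λ=2+2i: an eigenvector is (0,-1) - i(-1,1) = (0 + i, -1 - i).
A real fundamental pair from Re and Im of e^((2+2i)t)v: X_1 = e^(2t)(cos(2t)·(0,-1) + sin(2t)·(-1,1)), X_2 = e^(2t)(sin(2t)·(0,-1) - cos(2t)·(-1,1)).
General solution: C_1X_1 + C_2X_2.
Applying x_1(0)=4, x_2(0)=0 gives C_1=-4, C_2=4.

x_1(t) = 4e^(2t)sin(2t) + 4e^(2t)cos(2t), x_2(t) = -8e^(2t)sin(2t)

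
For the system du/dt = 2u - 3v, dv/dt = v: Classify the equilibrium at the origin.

A = [[2,-3],[0,1]]; det(A-λI) = λ^2 - 3λ + 2.
λ = 2, 1: both positive.

unstable node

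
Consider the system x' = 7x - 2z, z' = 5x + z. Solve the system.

Coefficient matrix A = [[7, -2], [5, 1]].
Characteristic polynomial det(A - λI) = λ^2 - 8λ + 17 = 0.
Eigenvalues λ = 4 ± i (complex conjugate pair).
For λ=4+i: an eigenvector is (1,1) - i(1,2) = (1 - i, 1 - 2i).
A real fundamental pair from Re and Im of e^((4+i)t)v: X_1 = e^(4t)(cos(t)·(1,1) + sin(t)·(1,2)), X_2 = e^(4t)(sin(t)·(1,1) - cos(t)·(1,2)).
General solution: C_1X_1 + C_2X_2.

x(t) = C_1e^(4t)sin(t) + C_1e^(4t)cos(t) + C_2e^(4t)sin(t) - C_2e^(4t)cos(t), z(t) = 2C_1e^(4t)sin(t) + C_1e^(4t)cos(t) + C_2e^(4t)sin(t) - 2C_2e^(4t)cos(t)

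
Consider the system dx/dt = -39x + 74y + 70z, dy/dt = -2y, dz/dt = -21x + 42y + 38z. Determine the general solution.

x(t) = -2C_1e^(-4t) + 2C_2e^(-2t) + 5C_3e^(3t), y(t) = C_2e^(-2t), z(t) = -C_1e^(-4t) + 3C_3e^(3t)

Coefficient matrix A = [[-39, 74, 70], [0, -2, 0], [-21, 42, 38]].
det(A - λI) = 0 gives eigenvalues λ = -4, -2, 3.
For λ=-4: eigenvector (-2,0,-1).
For λ=-2: eigenvector (2,1,0).
For λ=3: eigenvector (5,0,3).
General solution: C_1e^(-4t)(-2,0,-1) + C_2e^(-2t)(2,1,0) + C_3e^(3t)(5,0,3).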